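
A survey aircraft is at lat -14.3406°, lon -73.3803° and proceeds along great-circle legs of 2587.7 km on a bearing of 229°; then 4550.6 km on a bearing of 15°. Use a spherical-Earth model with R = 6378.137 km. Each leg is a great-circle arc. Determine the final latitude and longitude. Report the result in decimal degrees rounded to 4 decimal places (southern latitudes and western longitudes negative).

latitude 11.1492°, longitude -83.2673°

Apply the spherical direct solution leg by leg, carrying full precision between legs.
Leg 1: from (-14.3406°, -73.3803°), δ = 2587.7/6378.137 = 0.405714 rad, θ = 229° → φ = -28.5836°, λ = -93.2089°.
Leg 2: from (-28.5836°, -93.2089°), δ = 4550.6/6378.137 = 0.713469 rad, θ = 15° → φ = 11.1492°, λ = -83.2673°.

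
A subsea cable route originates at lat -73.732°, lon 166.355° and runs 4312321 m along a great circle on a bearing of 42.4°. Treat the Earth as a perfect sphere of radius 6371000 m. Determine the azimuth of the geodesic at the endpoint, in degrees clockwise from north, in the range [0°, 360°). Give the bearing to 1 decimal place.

final bearing 13.9°

Angular distance δ = d/R = 4312321 / 6371000 = 0.676867 rad.
With φ₁ = -73.732° = -1.286866 rad and θ = 42.4° = 0.740020 rad:
sin φ₂ = sin φ₁ cos δ + cos φ₁ sin δ cos θ = (-0.959962)(0.779539) + (0.280131)(0.626354)(0.738455) = -0.618757
φ₂ = asin(-0.618757) = -0.667160 rad = -38.225°.
Then Δλ = atan2(0.118314, 0.185555) = 0.567623 rad, from sin θ sin δ cos φ₁ over cos δ − sin φ₁ sin φ₂.
λ₂ = 166.355° + 32.522° = 198.877°, normalized to (−180°, 180°] → -161.123°.
The forward bearing on arrival equals the back-azimuth from the destination plus 180°.
Back-azimuth from P₂ (-38.2°, -161.1°) to P₁ (-73.7°, 166.4°), with Δλ' = λ₁ − λ₂ = 327.5°: atan2( sin Δλ' cos φ₁ , cos φ₂ sin φ₁ − sin φ₂ cos φ₁ cos Δλ' ) = 193.9°.
Final bearing = (193.9° + 180°) mod 360° = 13.9°.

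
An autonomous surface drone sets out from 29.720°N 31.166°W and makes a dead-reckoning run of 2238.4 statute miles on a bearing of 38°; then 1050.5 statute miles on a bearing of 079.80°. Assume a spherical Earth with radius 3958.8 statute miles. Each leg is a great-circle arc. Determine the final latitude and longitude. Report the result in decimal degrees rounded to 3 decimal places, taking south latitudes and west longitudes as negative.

latitude 51.863°, longitude 25.731°

Apply the spherical direct solution leg by leg, carrying full precision between legs.
Leg 1: from (29.720°, -31.166°), δ = 2238.4/3958.8 = 0.565424 rad, θ = 38° → φ = 51.745°, λ = 1.025°.
Leg 2: from (51.745°, 1.025°), δ = 1050.5/3958.8 = 0.265358 rad, θ = 79.8° → φ = 51.863°, λ = 25.731°.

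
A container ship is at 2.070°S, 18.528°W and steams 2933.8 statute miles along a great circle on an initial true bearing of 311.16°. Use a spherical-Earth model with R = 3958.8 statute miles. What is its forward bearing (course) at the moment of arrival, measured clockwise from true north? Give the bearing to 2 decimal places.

Angular distance δ = d/R = 2933.8 / 3958.8 = 0.741083 rad.
Start latitude φ₁ = -0.036128 rad; initial bearing θ = 5.430767 rad.
sin φ₂ = sin φ₁ cos δ + cos φ₁ sin δ cos θ = (-0.036120)(0.737738) + (0.999347)(0.675087)(0.658164) = 0.417381
φ₂ = asin(0.417381) = 0.430561 rad = 24.669°.
For the longitude increment, Δλ = atan2( sin θ sin δ cos φ₁, cos δ − sin φ₁ sin φ₂ ) = atan2(-0.507924, 0.752814) = -34.008°.
Hence λ₂ = -18.528° + -34.008° = -52.536°.
The forward bearing on arrival equals the back-azimuth from the destination plus 180°.
Back-azimuth from P₂ (24.67°, -52.54°) to P₁ (-2.07°, -18.53°), with Δλ' = λ₁ − λ₂ = 34.01°: atan2( sin Δλ' cos φ₁ , cos φ₂ sin φ₁ − sin φ₂ cos φ₁ cos Δλ' ) = 124.11°.
Final bearing = (124.11° + 180°) mod 360° = 304.11°.

final bearing 304.11°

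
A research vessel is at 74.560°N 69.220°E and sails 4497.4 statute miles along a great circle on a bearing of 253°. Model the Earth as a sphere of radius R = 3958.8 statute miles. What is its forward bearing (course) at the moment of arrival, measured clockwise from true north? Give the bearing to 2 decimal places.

δ = 4497.4/3958.8 = 1.136051 rad (65.0909°).
Start latitude φ₁ = 1.301317 rad; initial bearing θ = 4.415683 rad.
Destination latitude: φ₂ = arcsin( sin φ₁ cos δ + cos φ₁ sin δ cos θ ) = arcsin(0.335381) = 19.596°.
For the longitude increment, Δλ = atan2( sin θ sin δ cos φ₁, cos δ − sin φ₁ sin φ₂ ) = atan2(-0.230913, 0.097902) = -67.024°.
λ₂ = 69.220° + -67.024° = 2.196°.
The forward bearing on arrival equals the back-azimuth from the destination plus 180°.
Back-azimuth from P₂ (19.60°, 2.20°) to P₁ (74.56°, 69.22°), with Δλ' = λ₁ − λ₂ = 67.02°: atan2( sin Δλ' cos φ₁ , cos φ₂ sin φ₁ − sin φ₂ cos φ₁ cos Δλ' ) = 15.68°.
Final bearing = (15.68° + 180°) mod 360° = 195.68°.

final bearing 195.68°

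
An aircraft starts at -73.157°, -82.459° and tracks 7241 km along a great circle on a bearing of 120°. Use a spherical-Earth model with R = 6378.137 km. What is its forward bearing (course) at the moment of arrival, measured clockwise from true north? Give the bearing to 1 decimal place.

Central angle δ = d/R = 1.135284 rad.
Converting: φ₁ = -1.276831 rad, θ = 2.094395 rad.
Applying the spherical law of cosines for sides, sin φ₂ = sin φ₁ cos δ + cos φ₁ sin δ cos θ = -0.535129, so φ₂ = -32.353°.
Then Δλ = atan2(0.227508, -0.090298) = 1.948630 rad, from sin θ sin δ cos φ₁ over cos δ − sin φ₁ sin φ₂.
λ₂ = λ₁ + Δλ = 29.189°.
The forward bearing on arrival equals the back-azimuth from the destination plus 180°.
Back-azimuth from P₂ (-32.4°, 29.2°) to P₁ (-73.2°, -82.5°), with Δλ' = λ₁ − λ₂ = -111.6°: atan2( sin Δλ' cos φ₁ , cos φ₂ sin φ₁ − sin φ₂ cos φ₁ cos Δλ' ) = 197.3°.
Final bearing = (197.3° + 180°) mod 360° = 17.3°.

final bearing 17.3°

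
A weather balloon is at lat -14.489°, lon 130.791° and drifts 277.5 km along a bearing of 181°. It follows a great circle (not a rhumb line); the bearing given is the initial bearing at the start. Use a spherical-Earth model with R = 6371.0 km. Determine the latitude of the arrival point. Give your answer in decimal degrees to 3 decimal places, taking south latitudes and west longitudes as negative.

δ = 277.5/6371 = 0.043557 rad (2.4956°).
Converting: φ₁ = -0.252881 rad, θ = 3.159046 rad.
sin φ₂ = sin φ₁ cos δ + cos φ₁ sin δ cos θ = (-0.250194)(0.999052) + (0.968196)(0.043543)(-0.999848) = -0.292109
φ₂ = asin(-0.292109) = -0.296431 rad = -16.984°.
Δλ = atan2( sin θ sin δ cos φ₁ , cos δ − sin φ₁ sin φ₂ ) = atan2(-0.000736, 0.925968) = -0.000795 rad = -0.046°.
λ₂ = 130.791° + -0.046° = 130.745°.

latitude -16.984°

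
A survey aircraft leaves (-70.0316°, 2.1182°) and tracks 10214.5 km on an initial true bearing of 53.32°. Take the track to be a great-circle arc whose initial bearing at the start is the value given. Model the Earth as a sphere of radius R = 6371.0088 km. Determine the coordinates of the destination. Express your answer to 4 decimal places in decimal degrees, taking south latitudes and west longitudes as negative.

The arc subtends δ = 10214.5/6371.0088 = 1.603278 rad at the centre.
Start latitude φ₁ = -1.222282 rad; initial bearing θ = 0.930610 rad.
Destination latitude: φ₂ = arcsin( sin φ₁ cos δ + cos φ₁ sin δ cos θ ) = arcsin(0.234411) = 13.5569°.
Then Δλ = atan2(0.273735, 0.187842) = 0.969379 rad, from sin θ sin δ cos φ₁ over cos δ − sin φ₁ sin φ₂.
λ₂ = λ₁ + Δλ = 57.6595°.

latitude 13.5569°, longitude 57.6595°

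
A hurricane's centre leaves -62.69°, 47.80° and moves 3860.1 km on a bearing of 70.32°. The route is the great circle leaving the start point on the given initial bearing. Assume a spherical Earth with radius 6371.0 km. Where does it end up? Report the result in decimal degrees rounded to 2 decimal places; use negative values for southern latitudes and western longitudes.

latitude -39.97°, longitude 92.20°

The arc subtends δ = 3860.1/6371 = 0.605886 rad at the centre.
Converting: φ₁ = -1.094147 rad, θ = 1.227316 rad.
sin φ₂ = sin φ₁ cos δ + cos φ₁ sin δ cos θ = (-0.888537)(0.821998) + (0.458805)(0.569491)(0.336767) = -0.642384
φ₂ = asin(-0.642384) = -0.697604 rad = -39.97°.
Δλ = atan2( sin θ sin δ cos φ₁ , cos δ − sin φ₁ sin φ₂ ) = atan2(0.246023, 0.251216) = 0.774954 rad = 44.40°.
λ₂ = 47.80° + 44.40° = 92.20°.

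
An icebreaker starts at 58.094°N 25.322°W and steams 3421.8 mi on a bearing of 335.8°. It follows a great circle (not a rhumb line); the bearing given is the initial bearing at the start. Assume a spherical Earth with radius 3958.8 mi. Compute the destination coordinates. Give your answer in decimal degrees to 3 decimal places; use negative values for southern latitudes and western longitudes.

δ = 3421.8/3958.8 = 0.864353 rad (49.5238°).
With φ₁ = 58.094° = 1.013932 rad and θ = 335.8° = 5.860816 rad:
Applying the spherical law of cosines for sides, sin φ₂ = sin φ₁ cos δ + cos φ₁ sin δ cos θ = 0.917766, so φ₂ = 66.602°.
Then Δλ = atan2(-0.164804, -0.129974) = -2.238581 rad, from sin θ sin δ cos φ₁ over cos δ − sin φ₁ sin φ₂.
λ₂ = λ₁ + Δλ = -153.583°.

latitude 66.602°, longitude -153.583°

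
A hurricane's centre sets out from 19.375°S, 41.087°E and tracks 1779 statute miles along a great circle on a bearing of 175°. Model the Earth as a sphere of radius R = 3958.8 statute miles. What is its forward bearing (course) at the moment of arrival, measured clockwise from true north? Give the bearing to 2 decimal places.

Central angle δ = d/R = 0.449379 rad.
Converting: φ₁ = -0.338158 rad, θ = 3.054326 rad.
Applying the spherical law of cosines for sides, sin φ₂ = sin φ₁ cos δ + cos φ₁ sin δ cos θ = -0.707058, so φ₂ = -44.996°.
Then Δλ = atan2(0.035717, 0.666151) = 0.053565 rad, from sin θ sin δ cos φ₁ over cos δ − sin φ₁ sin φ₂.
λ₂ = λ₁ + Δλ = 44.156°.
The forward bearing on arrival equals the back-azimuth from the destination plus 180°.
Back-azimuth from P₂ (-45.00°, 44.16°) to P₁ (-19.38°, 41.09°), with Δλ' = λ₁ − λ₂ = -3.07°: atan2( sin Δλ' cos φ₁ , cos φ₂ sin φ₁ − sin φ₂ cos φ₁ cos Δλ' ) = 353.32°.
Final bearing = (353.32° + 180°) mod 360° = 173.32°.

final bearing 173.32°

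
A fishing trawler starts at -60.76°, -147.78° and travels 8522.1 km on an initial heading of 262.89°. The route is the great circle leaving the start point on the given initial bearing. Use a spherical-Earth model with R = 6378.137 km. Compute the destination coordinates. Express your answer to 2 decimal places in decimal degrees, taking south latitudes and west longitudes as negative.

latitude -15.17°, longitude 122.73°

Angular distance δ = d/R = 8522.1 / 6378.137 = 1.336143 rad.
With φ₁ = -60.76° = -1.060462 rad and θ = 262.89° = 4.588296 rad:
Destination latitude: φ₂ = arcsin( sin φ₁ cos δ + cos φ₁ sin δ cos θ ) = arcsin(-0.261684) = -15.17°.
Δλ = atan2( sin θ sin δ cos φ₁ , cos δ − sin φ₁ sin φ₂ ) = atan2(-0.471429, 0.004166) = -1.561960 rad = -89.49°.
λ₂ = -147.78° + -89.49° = -237.27°, normalized to (−180°, 180°] → 122.73°.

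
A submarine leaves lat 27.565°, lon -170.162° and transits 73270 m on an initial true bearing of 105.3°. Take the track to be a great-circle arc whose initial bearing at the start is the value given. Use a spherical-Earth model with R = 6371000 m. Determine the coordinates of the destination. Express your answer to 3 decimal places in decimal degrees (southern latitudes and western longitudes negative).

latitude 27.389°, longitude -169.446°

Angular distance δ = d/R = 73270 / 6371000 = 0.011501 rad.
Converting: φ₁ = 0.481100 rad, θ = 1.837832 rad.
Applying the spherical law of cosines for sides, sin φ₂ = sin φ₁ cos δ + cos φ₁ sin δ cos θ = 0.460034, so φ₂ = 27.389°.
For the longitude increment, Δλ = atan2( sin θ sin δ cos φ₁, cos δ − sin φ₁ sin φ₂ ) = atan2(0.009834, 0.787051) = 0.716°.
Hence λ₂ = -170.162° + 0.716° = -169.446°.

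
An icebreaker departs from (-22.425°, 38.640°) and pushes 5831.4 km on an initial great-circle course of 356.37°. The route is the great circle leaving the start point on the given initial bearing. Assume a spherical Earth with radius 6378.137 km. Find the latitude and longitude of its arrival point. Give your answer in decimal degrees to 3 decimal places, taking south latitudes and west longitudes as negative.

The arc subtends δ = 5831.4/6378.137 = 0.914280 rad at the centre.
Start latitude φ₁ = -0.391390 rad; initial bearing θ = 6.219830 rad.
Applying the spherical law of cosines for sides, sin φ₂ = sin φ₁ cos δ + cos φ₁ sin δ cos θ = 0.497917, so φ₂ = 29.862°.
For the longitude increment, Δλ = atan2( sin θ sin δ cos φ₁, cos δ − sin φ₁ sin φ₂ ) = atan2(-0.046359, 0.800304) = -3.315°.
λ₂ = 38.640° + -3.315° = 35.325°.

latitude 29.862°, longitude 35.325°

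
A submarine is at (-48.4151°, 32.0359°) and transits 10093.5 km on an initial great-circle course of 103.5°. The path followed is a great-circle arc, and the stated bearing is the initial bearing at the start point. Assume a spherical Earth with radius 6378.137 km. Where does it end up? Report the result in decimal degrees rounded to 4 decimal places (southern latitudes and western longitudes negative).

Central angle δ = d/R = 1.582515 rad.
Start latitude φ₁ = -0.845003 rad; initial bearing θ = 1.806416 rad.
Applying the spherical law of cosines for sides, sin φ₂ = sin φ₁ cos δ + cos φ₁ sin δ cos θ = -0.146168, so φ₂ = -8.4050°.
For the longitude increment, Δλ = atan2( sin θ sin δ cos φ₁, cos δ − sin φ₁ sin φ₂ ) = atan2(0.645346, -0.121049) = 100.6236°.
λ₂ = λ₁ + Δλ = 132.6595°.

latitude -8.4050°, longitude 132.6595°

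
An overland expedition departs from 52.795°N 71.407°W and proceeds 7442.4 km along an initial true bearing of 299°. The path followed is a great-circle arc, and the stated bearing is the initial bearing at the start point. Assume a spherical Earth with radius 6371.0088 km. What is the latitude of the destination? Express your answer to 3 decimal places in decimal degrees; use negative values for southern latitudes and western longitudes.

latitude 35.577°

The arc subtends δ = 7442.4/6371.0088 = 1.168167 rad at the centre.
With φ₁ = 52.795° = 0.921447 rad and θ = 299° = 5.218534 rad:
Destination latitude: φ₂ = arcsin( sin φ₁ cos δ + cos φ₁ sin δ cos θ ) = arcsin(0.581798) = 35.577°.
For the longitude increment, Δλ = atan2( sin θ sin δ cos φ₁, cos δ − sin φ₁ sin φ₂ ) = atan2(-0.486565, -0.071550) = -98.365°.
λ₂ = -71.407° + -98.365° = -169.772°.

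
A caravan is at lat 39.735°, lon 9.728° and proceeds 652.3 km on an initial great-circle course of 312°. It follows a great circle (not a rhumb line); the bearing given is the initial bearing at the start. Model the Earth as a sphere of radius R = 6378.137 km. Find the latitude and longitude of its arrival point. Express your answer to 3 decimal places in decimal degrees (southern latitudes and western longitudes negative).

Central angle δ = d/R = 0.102271 rad.
With φ₁ = 39.735° = 0.693507 rad and θ = 312° = 5.445427 rad:
sin φ₂ = sin φ₁ cos δ + cos φ₁ sin δ cos θ = (0.639238)(0.994775) + (0.769009)(0.102093)(0.669131) = 0.688431
φ₂ = asin(0.688431) = 0.759324 rad = 43.506°.
For the longitude increment, Δλ = atan2( sin θ sin δ cos φ₁, cos δ − sin φ₁ sin φ₂ ) = atan2(-0.058345, 0.554704) = -6.004°.
λ₂ = 9.728° + -6.004° = 3.724°.

latitude 43.506°, longitude 3.724°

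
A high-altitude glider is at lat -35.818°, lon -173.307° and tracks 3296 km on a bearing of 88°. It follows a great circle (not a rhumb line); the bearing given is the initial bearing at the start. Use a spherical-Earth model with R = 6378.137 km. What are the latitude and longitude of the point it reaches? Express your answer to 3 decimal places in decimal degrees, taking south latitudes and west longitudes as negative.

latitude -29.658°, longitude -138.682°

Central angle δ = d/R = 0.516765 rad.
Converting: φ₁ = -0.625142 rad, θ = 1.535890 rad.
Applying the spherical law of cosines for sides, sin φ₂ = sin φ₁ cos δ + cos φ₁ sin δ cos θ = -0.494815, so φ₂ = -29.658°.
For the longitude increment, Δλ = atan2( sin θ sin δ cos φ₁, cos δ − sin φ₁ sin φ₂ ) = atan2(0.400388, 0.579850) = 34.625°.
λ₂ = λ₁ + Δλ = -138.682°.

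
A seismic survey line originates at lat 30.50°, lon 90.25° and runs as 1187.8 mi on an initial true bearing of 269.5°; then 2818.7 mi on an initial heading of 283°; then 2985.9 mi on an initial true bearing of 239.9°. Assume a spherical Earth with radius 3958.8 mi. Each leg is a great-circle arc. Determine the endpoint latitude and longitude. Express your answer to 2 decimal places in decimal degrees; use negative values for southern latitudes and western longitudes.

Apply the spherical direct solution leg by leg, carrying full precision between legs.
Leg 1: from (30.50°, 90.25°), δ = 1187.8/3958.8 = 0.300040 rad, θ = 269.5° → φ = 28.86°, λ = 70.53°.
Leg 2: from (28.86°, 70.53°), δ = 2818.7/3958.8 = 0.712009 rad, θ = 283° → φ = 29.61°, λ = 23.45°.
Leg 3: from (29.61°, 23.45°), δ = 2985.9/3958.8 = 0.754244 rad, θ = 239.9° → φ = 3.53°, λ = -12.95°.

latitude 3.53°, longitude -12.95°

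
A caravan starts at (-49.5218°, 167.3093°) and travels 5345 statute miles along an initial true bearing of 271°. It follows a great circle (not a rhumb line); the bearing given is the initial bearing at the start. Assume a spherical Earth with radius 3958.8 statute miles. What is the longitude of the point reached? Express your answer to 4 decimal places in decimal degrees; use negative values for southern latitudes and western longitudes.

The arc subtends δ = 5345/3958.8 = 1.350157 rad at the centre.
Converting: φ₁ = -0.864318 rad, θ = 4.729842 rad.
Applying the spherical law of cosines for sides, sin φ₂ = sin φ₁ cos δ + cos φ₁ sin δ cos θ = -0.155417, so φ₂ = -8.9410°.
Δλ = atan2( sin θ sin δ cos φ₁ , cos δ − sin φ₁ sin φ₂ ) = atan2(-0.633325, 0.100635) = -1.413214 rad = -80.9712°.
λ₂ = 167.3093° + -80.9712° = 86.3381°.

longitude 86.3381°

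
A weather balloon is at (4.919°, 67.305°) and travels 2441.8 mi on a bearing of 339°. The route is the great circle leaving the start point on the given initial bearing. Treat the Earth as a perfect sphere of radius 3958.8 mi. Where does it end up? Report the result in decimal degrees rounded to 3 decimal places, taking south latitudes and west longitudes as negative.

latitude 37.443°, longitude 52.171°

The arc subtends δ = 2441.8/3958.8 = 0.616803 rad at the centre.
With φ₁ = 4.919° = 0.085853 rad and θ = 339° = 5.916666 rad:
sin φ₂ = sin φ₁ cos δ + cos φ₁ sin δ cos θ = (0.085747)(0.815732) + (0.996317)(0.578430)(0.933580) = 0.607969
φ₂ = asin(0.607969) = 0.653500 rad = 37.443°.
Δλ = atan2( sin θ sin δ cos φ₁ , cos δ − sin φ₁ sin φ₂ ) = atan2(-0.206527, 0.763600) = -0.264146 rad = -15.134°.
Hence λ₂ = 67.305° + -15.134° = 52.171°.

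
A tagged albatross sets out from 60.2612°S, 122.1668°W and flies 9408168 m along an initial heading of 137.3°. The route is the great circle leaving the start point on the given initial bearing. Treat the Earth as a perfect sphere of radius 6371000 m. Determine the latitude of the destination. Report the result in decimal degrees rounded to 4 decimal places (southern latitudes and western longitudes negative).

δ = 9408168/6371000 = 1.476718 rad (84.6097°).
With φ₁ = -60.2612° = -1.051756 rad and θ = 137.3° = 2.396337 rad:
Destination latitude: φ₂ = arcsin( sin φ₁ cos δ + cos φ₁ sin δ cos θ ) = arcsin(-0.444508) = -26.3918°.
Then Δλ = atan2(0.334911, -0.292024) = 2.287893 rad, from sin θ sin δ cos φ₁ over cos δ − sin φ₁ sin φ₂.
λ₂ = -122.1668° + 131.0866° = 8.9198°.

latitude -26.3918°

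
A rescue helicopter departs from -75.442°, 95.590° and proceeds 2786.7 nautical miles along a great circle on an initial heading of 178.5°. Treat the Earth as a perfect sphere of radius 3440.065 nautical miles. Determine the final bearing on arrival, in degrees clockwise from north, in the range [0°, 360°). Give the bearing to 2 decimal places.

final bearing 0.71°

The arc subtends δ = 2786.7/3440.065 = 0.810072 rad at the centre.
Converting: φ₁ = -1.316711 rad, θ = 3.115413 rad.
sin φ₂ = sin φ₁ cos δ + cos φ₁ sin δ cos θ = (-0.967894)(0.689446) + (0.251360)(0.724337)(-0.999657) = -0.849318
φ₂ = asin(-0.849318) = -1.014691 rad = -58.138°.
Δλ = atan2( sin θ sin δ cos φ₁ , cos δ − sin φ₁ sin φ₂ ) = atan2(0.004766, -0.132603) = 3.105666 rad = 177.942°.
λ₂ = 95.590° + 177.942° = 273.532°, normalized to (−180°, 180°] → -86.468°.
The forward bearing on arrival equals the back-azimuth from the destination plus 180°.
Back-azimuth from P₂ (-58.14°, -86.47°) to P₁ (-75.44°, 95.59°), with Δλ' = λ₁ − λ₂ = 182.06°: atan2( sin Δλ' cos φ₁ , cos φ₂ sin φ₁ − sin φ₂ cos φ₁ cos Δλ' ) = 180.71°.
Final bearing = (180.71° + 180°) mod 360° = 0.71°.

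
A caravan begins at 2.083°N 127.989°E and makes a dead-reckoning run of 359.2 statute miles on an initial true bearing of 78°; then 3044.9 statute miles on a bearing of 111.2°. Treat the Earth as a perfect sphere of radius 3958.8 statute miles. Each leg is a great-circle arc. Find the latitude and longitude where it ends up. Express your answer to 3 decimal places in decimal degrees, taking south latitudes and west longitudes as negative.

Apply the spherical direct solution leg by leg, carrying full precision between legs.
Leg 1: from (2.083°, 127.989°), δ = 359.2/3958.8 = 0.090735 rad, θ = 78° → φ = 3.154°, λ = 133.082°.
Leg 2: from (3.154°, 133.082°), δ = 3044.9/3958.8 = 0.769147 rad, θ = 111.2° → φ = -12.216°, λ = 174.647°.

latitude -12.216°, longitude 174.647°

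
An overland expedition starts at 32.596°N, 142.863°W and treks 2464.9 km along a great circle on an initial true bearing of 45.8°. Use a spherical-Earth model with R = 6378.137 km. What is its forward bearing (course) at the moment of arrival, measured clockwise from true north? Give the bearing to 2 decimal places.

Angular distance δ = d/R = 2464.9 / 6378.137 = 0.386461 rad.
With φ₁ = 32.596° = 0.568908 rad and θ = 45.8° = 0.799361 rad:
Applying the spherical law of cosines for sides, sin φ₂ = sin φ₁ cos δ + cos φ₁ sin δ cos θ = 0.720363, so φ₂ = 46.084°.
Δλ = atan2( sin θ sin δ cos φ₁ , cos δ − sin φ₁ sin φ₂ ) = atan2(0.227651, 0.538181) = 0.400177 rad = 22.928°.
Hence λ₂ = -142.863° + 22.928° = -119.935°.
The forward bearing on arrival equals the back-azimuth from the destination plus 180°.
Back-azimuth from P₂ (46.08°, -119.93°) to P₁ (32.60°, -142.86°), with Δλ' = λ₁ − λ₂ = -22.93°: atan2( sin Δλ' cos φ₁ , cos φ₂ sin φ₁ − sin φ₂ cos φ₁ cos Δλ' ) = 240.55°.
Final bearing = (240.55° + 180°) mod 360° = 60.55°.

final bearing 60.55°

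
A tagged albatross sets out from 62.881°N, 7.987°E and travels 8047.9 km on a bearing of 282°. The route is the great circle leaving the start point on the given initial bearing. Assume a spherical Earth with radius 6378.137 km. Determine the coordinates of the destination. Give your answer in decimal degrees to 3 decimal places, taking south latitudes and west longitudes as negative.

latitude 21.159°, longitude -84.328°

δ = 8047.9/6378.137 = 1.261795 rad (72.2955°).
Start latitude φ₁ = 1.097480 rad; initial bearing θ = 4.921828 rad.
Applying the spherical law of cosines for sides, sin φ₂ = sin φ₁ cos δ + cos φ₁ sin δ cos θ = 0.360960, so φ₂ = 21.159°.
Δλ = atan2( sin θ sin δ cos φ₁ , cos δ − sin φ₁ sin φ₂ ) = atan2(-0.424761, -0.017169) = -1.611195 rad = -92.315°.
Hence λ₂ = 7.987° + -92.315° = -84.328°.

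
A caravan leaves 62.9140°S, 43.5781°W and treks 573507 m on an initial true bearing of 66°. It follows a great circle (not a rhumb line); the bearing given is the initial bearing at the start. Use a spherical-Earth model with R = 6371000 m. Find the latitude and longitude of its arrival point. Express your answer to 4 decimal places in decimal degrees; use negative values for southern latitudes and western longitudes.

The arc subtends δ = 573507/6371000 = 0.090018 rad at the centre.
Start latitude φ₁ = -1.098056 rad; initial bearing θ = 1.151917 rad.
Applying the spherical law of cosines for sides, sin φ₂ = sin φ₁ cos δ + cos φ₁ sin δ cos θ = -0.870070, so φ₂ = -60.4668°.
Δλ = atan2( sin θ sin δ cos φ₁ , cos δ − sin φ₁ sin φ₂ ) = atan2(0.037394, 0.221306) = 0.167387 rad = 9.5906°.
λ₂ = -43.5781° + 9.5906° = -33.9875°.

latitude -60.4668°, longitude -33.9875°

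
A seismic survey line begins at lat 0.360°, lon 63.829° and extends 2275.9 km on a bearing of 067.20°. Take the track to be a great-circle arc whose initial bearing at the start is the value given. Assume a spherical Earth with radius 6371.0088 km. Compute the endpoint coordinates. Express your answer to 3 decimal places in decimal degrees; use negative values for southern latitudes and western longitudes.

Central angle δ = d/R = 0.357228 rad.
Start latitude φ₁ = 0.006283 rad; initial bearing θ = 1.172861 rad.
Destination latitude: φ₂ = arcsin( sin φ₁ cos δ + cos φ₁ sin δ cos θ ) = arcsin(0.141390) = 8.128°.
Δλ = atan2( sin θ sin δ cos φ₁ , cos δ − sin φ₁ sin φ₂ ) = atan2(0.322349, 0.935982) = 0.331674 rad = 19.004°.
λ₂ = 63.829° + 19.004° = 82.833°.

latitude 8.128°, longitude 82.833°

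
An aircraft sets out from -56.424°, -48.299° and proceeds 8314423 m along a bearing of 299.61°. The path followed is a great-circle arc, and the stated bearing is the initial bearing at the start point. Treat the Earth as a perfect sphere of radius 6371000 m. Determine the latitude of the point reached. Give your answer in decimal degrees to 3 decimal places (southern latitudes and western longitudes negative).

latitude 2.570°

The arc subtends δ = 8314423/6371000 = 1.305042 rad at the centre.
With φ₁ = -56.424° = -0.984785 rad and θ = 299.61° = 5.229181 rad:
sin φ₂ = sin φ₁ cos δ + cos φ₁ sin δ cos θ = (-0.833153)(0.262637) + (0.553043)(0.964895)(0.494094) = 0.044845
φ₂ = asin(0.044845) = 0.044860 rad = 2.570°.
Δλ = atan2( sin θ sin δ cos φ₁ , cos δ − sin φ₁ sin φ₂ ) = atan2(-0.463941, 0.300000) = -0.996791 rad = -57.112°.
Hence λ₂ = -48.299° + -57.112° = -105.411°.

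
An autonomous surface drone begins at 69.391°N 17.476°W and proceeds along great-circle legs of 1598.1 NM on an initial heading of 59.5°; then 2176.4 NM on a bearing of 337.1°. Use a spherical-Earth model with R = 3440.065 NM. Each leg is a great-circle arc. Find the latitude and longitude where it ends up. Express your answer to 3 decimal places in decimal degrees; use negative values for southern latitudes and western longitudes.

Apply the spherical direct solution leg by leg, carrying full precision between legs.
Leg 1: from (69.391°, -17.476°), δ = 1598.1/3440.065 = 0.464555 rad, θ = 59.5° → φ = 66.469°, λ = 57.744°.
Leg 2: from (66.469°, 57.744°), δ = 2176.4/3440.065 = 0.632662 rad, θ = 337.1° → φ = 73.109°, λ = -69.893°.

latitude 73.109°, longitude -69.893°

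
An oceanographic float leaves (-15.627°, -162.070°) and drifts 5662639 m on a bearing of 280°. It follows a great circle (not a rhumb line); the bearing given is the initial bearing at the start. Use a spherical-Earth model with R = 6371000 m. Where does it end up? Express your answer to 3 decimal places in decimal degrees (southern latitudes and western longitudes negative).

latitude -2.291°, longitude 148.010°

Angular distance δ = d/R = 5662639 / 6371000 = 0.888815 rad.
With φ₁ = -15.627° = -0.272743 rad and θ = 280° = 4.886922 rad:
Destination latitude: φ₂ = arcsin( sin φ₁ cos δ + cos φ₁ sin δ cos θ ) = arcsin(-0.039971) = -2.291°.
Then Δλ = atan2(-0.736271, 0.619566) = -0.871263 rad, from sin θ sin δ cos φ₁ over cos δ − sin φ₁ sin φ₂.
λ₂ = -162.070° + -49.920° = -211.990°, normalized to (−180°, 180°] → 148.010°.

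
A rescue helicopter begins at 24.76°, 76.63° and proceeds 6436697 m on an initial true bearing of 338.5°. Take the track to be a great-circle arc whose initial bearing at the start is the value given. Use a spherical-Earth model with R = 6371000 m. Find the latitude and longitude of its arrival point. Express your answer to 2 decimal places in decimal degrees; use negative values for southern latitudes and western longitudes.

latitude 69.76°, longitude 12.82°

δ = 6436697/6371000 = 1.010312 rad (57.8866°).
Converting: φ₁ = 0.432144 rad, θ = 5.907940 rad.
Applying the spherical law of cosines for sides, sin φ₂ = sin φ₁ cos δ + cos φ₁ sin δ cos θ = 0.938257, so φ₂ = 69.76°.
Then Δλ = atan2(-0.281888, 0.138637) = -1.113717 rad, from sin θ sin δ cos φ₁ over cos δ − sin φ₁ sin φ₂.
λ₂ = 76.63° + -63.81° = 12.82°.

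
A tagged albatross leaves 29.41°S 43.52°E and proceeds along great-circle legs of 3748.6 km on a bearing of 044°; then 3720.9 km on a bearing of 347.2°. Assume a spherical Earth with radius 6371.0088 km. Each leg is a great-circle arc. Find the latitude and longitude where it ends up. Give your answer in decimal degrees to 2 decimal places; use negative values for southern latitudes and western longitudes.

Apply the spherical direct solution leg by leg, carrying full precision between legs.
Leg 1: from (-29.41°, 43.52°), δ = 3748.6/6371.0088 = 0.588384 rad, θ = 44° → φ = -3.48°, λ = 66.24°.
Leg 2: from (-3.48°, 66.24°), δ = 3720.9/6371.0088 = 0.584036 rad, θ = 347.2° → φ = 29.08°, λ = 58.21°.

latitude 29.08°, longitude 58.21°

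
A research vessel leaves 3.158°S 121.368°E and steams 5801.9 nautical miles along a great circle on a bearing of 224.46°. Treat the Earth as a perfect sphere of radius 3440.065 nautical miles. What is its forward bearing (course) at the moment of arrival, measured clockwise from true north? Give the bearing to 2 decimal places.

final bearing 281.09°

Angular distance δ = d/R = 5801.9 / 3440.065 = 1.686567 rad.
Converting: φ₁ = -0.055117 rad, θ = 3.917566 rad.
Destination latitude: φ₂ = arcsin( sin φ₁ cos δ + cos φ₁ sin δ cos θ ) = arcsin(-0.701522) = -44.549°.
For the longitude increment, Δλ = atan2( sin θ sin δ cos φ₁, cos δ − sin φ₁ sin φ₂ ) = atan2(-0.694666, -0.154159) = -102.512°.
Hence λ₂ = 121.368° + -102.512° = 18.856°.
The forward bearing on arrival equals the back-azimuth from the destination plus 180°.
Back-azimuth from P₂ (-44.55°, 18.86°) to P₁ (-3.16°, 121.37°), with Δλ' = λ₁ − λ₂ = 102.51°: atan2( sin Δλ' cos φ₁ , cos φ₂ sin φ₁ − sin φ₂ cos φ₁ cos Δλ' ) = 101.09°.
Final bearing = (101.09° + 180°) mod 360° = 281.09°.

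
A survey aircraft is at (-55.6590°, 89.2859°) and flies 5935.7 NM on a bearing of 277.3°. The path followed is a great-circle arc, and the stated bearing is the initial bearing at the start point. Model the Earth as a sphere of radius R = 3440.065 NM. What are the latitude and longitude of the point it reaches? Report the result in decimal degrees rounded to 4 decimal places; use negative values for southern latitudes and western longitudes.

δ = 5935.7/3440.065 = 1.725462 rad (98.8617°).
Converting: φ₁ = -0.971433 rad, θ = 4.839798 rad.
Applying the spherical law of cosines for sides, sin φ₂ = sin φ₁ cos δ + cos φ₁ sin δ cos θ = 0.198021, so φ₂ = 11.4213°.
Then Δλ = atan2(-0.552865, 0.009456) = -1.553695 rad, from sin θ sin δ cos φ₁ over cos δ − sin φ₁ sin φ₂.
Hence λ₂ = 89.2859° + -89.0201° = 0.2658°.

latitude 11.4213°, longitude 0.2658°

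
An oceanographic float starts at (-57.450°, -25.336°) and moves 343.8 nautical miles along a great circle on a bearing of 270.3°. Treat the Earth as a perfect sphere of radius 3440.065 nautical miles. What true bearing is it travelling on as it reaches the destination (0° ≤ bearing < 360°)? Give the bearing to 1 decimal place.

Central angle δ = d/R = 0.099940 rad.
With φ₁ = -57.450° = -1.002692 rad and θ = 270.3° = 4.717625 rad:
sin φ₂ = sin φ₁ cos δ + cos φ₁ sin δ cos θ = (-0.842922)(0.995010) + (0.538035)(0.099774)(0.005236) = -0.838435
φ₂ = asin(-0.838435) = -0.994406 rad = -56.975°.
Then Δλ = atan2(-0.053681, 0.288275) = -0.184106 rad, from sin θ sin δ cos φ₁ over cos δ − sin φ₁ sin φ₂.
Hence λ₂ = -25.336° + -10.549° = -35.885°.
The forward bearing on arrival equals the back-azimuth from the destination plus 180°.
Back-azimuth from P₂ (-57.0°, -35.9°) to P₁ (-57.5°, -25.3°), with Δλ' = λ₁ − λ₂ = 10.5°: atan2( sin Δλ' cos φ₁ , cos φ₂ sin φ₁ − sin φ₂ cos φ₁ cos Δλ' ) = 99.2°.
Final bearing = (99.2° + 180°) mod 360° = 279.2°.

final bearing 279.2°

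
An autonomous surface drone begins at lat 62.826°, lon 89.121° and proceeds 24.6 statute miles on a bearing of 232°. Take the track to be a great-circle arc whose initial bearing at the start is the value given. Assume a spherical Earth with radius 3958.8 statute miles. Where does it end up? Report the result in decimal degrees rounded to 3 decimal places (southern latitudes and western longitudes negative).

latitude 62.605°, longitude 88.511°

Central angle δ = d/R = 0.006214 rad.
Converting: φ₁ = 1.096521 rad, θ = 4.049164 rad.
sin φ₂ = sin φ₁ cos δ + cos φ₁ sin δ cos θ = (0.889624)(0.999981) + (0.456694)(0.006214)(-0.615661) = 0.887859
φ₂ = asin(0.887859) = 1.092672 rad = 62.605°.
Then Δλ = atan2(-0.002236, 0.210120) = -0.010642 rad, from sin θ sin δ cos φ₁ over cos δ − sin φ₁ sin φ₂.
λ₂ = λ₁ + Δλ = 88.511°.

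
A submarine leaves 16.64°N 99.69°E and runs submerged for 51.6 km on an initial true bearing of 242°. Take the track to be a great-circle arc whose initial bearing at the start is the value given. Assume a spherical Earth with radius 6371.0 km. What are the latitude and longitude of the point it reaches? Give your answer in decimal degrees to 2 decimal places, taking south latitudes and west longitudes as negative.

latitude 16.42°, longitude 99.26°

The arc subtends δ = 51.6/6371 = 0.008099 rad at the centre.
Converting: φ₁ = 0.290423 rad, θ = 4.223697 rad.
Destination latitude: φ₂ = arcsin( sin φ₁ cos δ + cos φ₁ sin δ cos θ ) = arcsin(0.282705) = 16.42°.
Then Δλ = atan2(-0.006852, 0.919013) = -0.007455 rad, from sin θ sin δ cos φ₁ over cos δ − sin φ₁ sin φ₂.
Hence λ₂ = 99.69° + -0.43° = 99.26°.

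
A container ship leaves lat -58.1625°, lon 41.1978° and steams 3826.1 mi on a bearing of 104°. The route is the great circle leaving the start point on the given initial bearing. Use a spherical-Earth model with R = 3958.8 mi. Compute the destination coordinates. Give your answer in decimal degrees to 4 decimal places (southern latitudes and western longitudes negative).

Angular distance δ = d/R = 3826.1 / 3958.8 = 0.966480 rad.
With φ₁ = -58.1625° = -1.015127 rad and θ = 104° = 1.815142 rad:
Destination latitude: φ₂ = arcsin( sin φ₁ cos δ + cos φ₁ sin δ cos θ ) = arcsin(-0.587727) = -35.9959°.
For the longitude increment, Δλ = atan2( sin θ sin δ cos φ₁, cos δ − sin φ₁ sin φ₂ ) = atan2(0.421190, 0.068897) = 80.7100°.
Hence λ₂ = 41.1978° + 80.7100° = 121.9078°.

latitude -35.9959°, longitude 121.9078°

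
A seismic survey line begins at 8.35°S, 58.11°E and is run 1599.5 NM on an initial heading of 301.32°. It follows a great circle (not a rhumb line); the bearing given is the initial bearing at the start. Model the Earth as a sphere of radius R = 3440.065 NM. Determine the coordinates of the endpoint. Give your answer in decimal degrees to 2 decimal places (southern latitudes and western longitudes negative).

latitude 5.79°, longitude 35.47°

Angular distance δ = d/R = 1599.5 / 3440.065 = 0.464962 rad.
Start latitude φ₁ = -0.145735 rad; initial bearing θ = 5.259026 rad.
sin φ₂ = sin φ₁ cos δ + cos φ₁ sin δ cos θ = (-0.145220)(0.893839) + (0.989399)(0.448389)(0.519817) = 0.100807
φ₂ = asin(0.100807) = 0.100978 rad = 5.79°.
Δλ = atan2( sin θ sin δ cos φ₁ , cos δ − sin φ₁ sin φ₂ ) = atan2(-0.378988, 0.908478) = -0.395218 rad = -22.64°.
Hence λ₂ = 58.11° + -22.64° = 35.47°.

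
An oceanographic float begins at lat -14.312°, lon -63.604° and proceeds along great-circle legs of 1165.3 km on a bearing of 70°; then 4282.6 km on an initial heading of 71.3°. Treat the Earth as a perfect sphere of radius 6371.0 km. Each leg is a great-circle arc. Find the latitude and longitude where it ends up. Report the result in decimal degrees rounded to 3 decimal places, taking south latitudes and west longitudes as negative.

Apply the spherical direct solution leg by leg, carrying full precision between legs.
Leg 1: from (-14.312°, -63.604°), δ = 1165.3/6371 = 0.182907 rad, θ = 70° → φ = -10.533°, λ = -53.592°.
Leg 2: from (-10.533°, -53.592°), δ = 4282.6/6371 = 0.672202 rad, θ = 71.3° → φ = 3.053°, λ = -17.387°.

latitude 3.053°, longitude -17.387°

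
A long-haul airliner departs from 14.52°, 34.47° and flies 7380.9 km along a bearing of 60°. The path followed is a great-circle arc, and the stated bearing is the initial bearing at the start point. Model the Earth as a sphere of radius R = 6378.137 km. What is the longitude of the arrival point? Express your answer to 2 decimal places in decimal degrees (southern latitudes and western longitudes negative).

δ = 7380.9/6378.137 = 1.157219 rad (66.3038°).
Start latitude φ₁ = 0.253422 rad; initial bearing θ = 1.047198 rad.
sin φ₂ = sin φ₁ cos δ + cos φ₁ sin δ cos θ = (0.250718)(0.401888) + (0.968060)(0.915689)(0.500000) = 0.543981
φ₂ = asin(0.543981) = 0.575175 rad = 32.96°.
Δλ = atan2( sin θ sin δ cos φ₁ , cos δ − sin φ₁ sin φ₂ ) = atan2(0.767681, 0.265502) = 1.237824 rad = 70.92°.
λ₂ = λ₁ + Δλ = 105.39°.

longitude 105.39°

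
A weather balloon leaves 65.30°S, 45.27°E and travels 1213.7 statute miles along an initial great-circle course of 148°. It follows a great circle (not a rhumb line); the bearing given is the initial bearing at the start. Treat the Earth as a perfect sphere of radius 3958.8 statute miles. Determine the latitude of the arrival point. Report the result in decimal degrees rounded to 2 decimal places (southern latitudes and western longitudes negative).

Angular distance δ = d/R = 1213.7 / 3958.8 = 0.306583 rad.
Start latitude φ₁ = -1.139700 rad; initial bearing θ = 2.583087 rad.
Destination latitude: φ₂ = arcsin( sin φ₁ cos δ + cos φ₁ sin δ cos θ ) = arcsin(-0.973095) = -76.68°.
Δλ = atan2( sin θ sin δ cos φ₁ , cos δ − sin φ₁ sin φ₂ ) = atan2(0.066830, 0.069306) = 0.767214 rad = 43.96°.
λ₂ = 45.27° + 43.96° = 89.23°.

latitude -76.68°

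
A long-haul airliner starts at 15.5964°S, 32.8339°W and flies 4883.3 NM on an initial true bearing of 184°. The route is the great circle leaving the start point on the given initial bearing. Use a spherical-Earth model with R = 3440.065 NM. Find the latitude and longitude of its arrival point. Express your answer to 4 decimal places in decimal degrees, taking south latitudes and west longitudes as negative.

latitude -82.0442°, longitude 177.0492°

δ = 4883.3/3440.065 = 1.419537 rad (81.3335°).
Start latitude φ₁ = -0.272209 rad; initial bearing θ = 3.211406 rad.
sin φ₂ = sin φ₁ cos δ + cos φ₁ sin δ cos θ = (-0.268859)(0.150683) + (0.963179)(0.988582)(-0.997564) = -0.990375
φ₂ = asin(-0.990375) = -1.431941 rad = -82.0442°.
For the longitude increment, Δλ = atan2( sin θ sin δ cos φ₁, cos δ − sin φ₁ sin φ₂ ) = atan2(-0.066421, -0.115588) = -150.1169°.
λ₂ = -32.8339° + -150.1169° = -182.9508°, normalized to (−180°, 180°] → 177.0492°.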